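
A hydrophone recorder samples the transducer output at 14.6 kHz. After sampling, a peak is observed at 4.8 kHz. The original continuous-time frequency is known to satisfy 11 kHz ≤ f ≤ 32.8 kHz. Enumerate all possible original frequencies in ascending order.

Frequencies that alias to 4.8 kHz are k·fs ± 4.8 kHz for integer k ≥ 0.
k=0: 4.8 kHz.
k=1: 9.8 kHz, 19.4 kHz.
k=2: 24.4 kHz, 34 kHz.
k=3: 39 kHz, 48.6 kHz.
Within [11 kHz, 32.8 kHz]: 19.4 kHz, 24.4 kHz.

19.4 kHz, 24.4 kHz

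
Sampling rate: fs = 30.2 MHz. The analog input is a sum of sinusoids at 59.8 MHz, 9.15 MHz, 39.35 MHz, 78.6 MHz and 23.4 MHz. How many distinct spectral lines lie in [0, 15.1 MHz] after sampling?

4

fs/2 = 15.1 MHz.
59.8 MHz mod fs = 29.6 MHz.
29.6 MHz > fs/2 = 15.1 MHz, folds to fs − 29.6 MHz = 0.6 MHz.
9.15 MHz ≤ fs/2 = 15.1 MHz, passes unchanged.
39.35 MHz mod fs = 9.15 MHz.
9.15 MHz ≤ fs/2 = 15.1 MHz, appears at 9.15 MHz.
78.6 MHz mod fs = 18.2 MHz.
18.2 MHz > fs/2 = 15.1 MHz, folds to fs − 18.2 MHz = 12 MHz.
23.4 MHz > fs/2 = 15.1 MHz, folds to fs − 23.4 MHz = 6.8 MHz.
Distinct values: {0.6 MHz, 6.8 MHz, 9.15 MHz, 12 MHz} → 4.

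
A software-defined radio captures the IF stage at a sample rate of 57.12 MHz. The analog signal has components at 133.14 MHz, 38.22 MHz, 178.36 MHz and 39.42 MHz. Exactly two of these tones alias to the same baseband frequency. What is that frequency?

18.9 MHz

fs/2 = 28.56 MHz.
133.14 MHz mod fs = 18.9 MHz.
18.9 MHz ≤ fs/2 = 28.56 MHz, appears at 18.9 MHz.
38.22 MHz > fs/2 = 28.56 MHz, folds to fs − 38.22 MHz = 18.9 MHz.
178.36 MHz mod fs = 7 MHz.
7 MHz ≤ fs/2 = 28.56 MHz, appears at 7 MHz.
39.42 MHz > fs/2 = 28.56 MHz, folds to fs − 39.42 MHz = 17.7 MHz.
38.22 MHz and 133.14 MHz both map to 18.9 MHz.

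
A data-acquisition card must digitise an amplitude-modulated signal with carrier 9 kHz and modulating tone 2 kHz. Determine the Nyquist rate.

22 kHz

AM sidebands sit at fc ± fm = 7 kHz and 11 kHz.
Highest-frequency component: 11 kHz.
Nyquist rate = 2 × 11 kHz = 22 kHz.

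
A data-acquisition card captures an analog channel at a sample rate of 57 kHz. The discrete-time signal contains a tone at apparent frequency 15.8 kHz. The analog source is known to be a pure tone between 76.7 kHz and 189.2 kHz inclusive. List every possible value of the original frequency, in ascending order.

Frequencies that alias to 15.8 kHz are k·fs ± 15.8 kHz for integer k ≥ 0.
k=0: 15.8 kHz.
k=1: 41.2 kHz, 72.8 kHz.
k=2: 98.2 kHz, 129.8 kHz.
k=3: 155.2 kHz, 186.8 kHz.
k=4: 212.2 kHz, 243.8 kHz.
Within [76.7 kHz, 189.2 kHz]: 98.2 kHz, 129.8 kHz, 155.2 kHz, 186.8 kHz.

98.2 kHz, 129.8 kHz, 155.2 kHz, 186.8 kHz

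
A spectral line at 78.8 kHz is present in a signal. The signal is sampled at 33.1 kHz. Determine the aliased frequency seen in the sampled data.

78.8 kHz mod fs = 12.6 kHz.
12.6 kHz ≤ fs/2 = 16.55 kHz, appears at 12.6 kHz.

12.6 kHz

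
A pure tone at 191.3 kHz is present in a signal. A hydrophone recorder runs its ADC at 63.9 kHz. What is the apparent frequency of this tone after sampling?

191.3 kHz mod fs = 63.5 kHz.
63.5 kHz > fs/2 = 31.95 kHz, folds to fs − 63.5 kHz = 0.4 kHz.

0.4 kHz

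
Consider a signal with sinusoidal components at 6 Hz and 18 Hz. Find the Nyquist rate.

36 Hz

Highest-frequency component: 18 Hz.
Nyquist rate = 2 × 18 Hz = 36 Hz.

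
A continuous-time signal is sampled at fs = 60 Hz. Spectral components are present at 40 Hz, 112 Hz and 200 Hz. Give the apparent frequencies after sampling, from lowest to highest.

fs/2 = 30 Hz.
40 Hz > fs/2 = 30 Hz, folds to fs − 40 Hz = 20 Hz.
112 Hz mod fs = 52 Hz.
52 Hz > fs/2 = 30 Hz, folds to fs − 52 Hz = 8 Hz.
200 Hz mod fs = 20 Hz.
20 Hz ≤ fs/2 = 30 Hz, appears at 20 Hz.
Distinct values: {8 Hz, 20 Hz}.

8 Hz, 20 Hz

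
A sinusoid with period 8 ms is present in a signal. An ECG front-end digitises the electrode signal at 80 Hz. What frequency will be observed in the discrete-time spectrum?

35 Hz

T = 8 ms → f = 1/T = 125 Hz.
125 Hz mod fs = 45 Hz.
45 Hz > fs/2 = 40 Hz, folds to fs − 45 Hz = 35 Hz.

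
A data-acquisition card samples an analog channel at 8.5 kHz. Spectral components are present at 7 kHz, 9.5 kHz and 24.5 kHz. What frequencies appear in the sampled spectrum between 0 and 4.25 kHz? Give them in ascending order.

1 kHz, 1.5 kHz

fs/2 = 4.25 kHz.
7 kHz > fs/2 = 4.25 kHz, folds to fs − 7 kHz = 1.5 kHz.
9.5 kHz mod fs = 1 kHz.
1 kHz ≤ fs/2 = 4.25 kHz, appears at 1 kHz.
24.5 kHz mod fs = 7.5 kHz.
7.5 kHz > fs/2 = 4.25 kHz, folds to fs − 7.5 kHz = 1 kHz.
Distinct values: {1 kHz, 1.5 kHz}.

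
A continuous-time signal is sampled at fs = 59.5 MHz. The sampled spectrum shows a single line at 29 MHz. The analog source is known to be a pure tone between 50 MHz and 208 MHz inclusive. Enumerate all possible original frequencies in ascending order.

88.5 MHz, 90 MHz, 148 MHz, 149.5 MHz, 207.5 MHz

Frequencies that alias to 29 MHz are k·fs ± 29 MHz for integer k ≥ 0.
k=0: 29 MHz.
k=1: 30.5 MHz, 88.5 MHz.
k=2: 90 MHz, 148 MHz.
k=3: 149.5 MHz, 207.5 MHz.
k=4: 209 MHz, 267 MHz.
Within [50 MHz, 208 MHz]: 88.5 MHz, 90 MHz, 148 MHz, 149.5 MHz, 207.5 MHz.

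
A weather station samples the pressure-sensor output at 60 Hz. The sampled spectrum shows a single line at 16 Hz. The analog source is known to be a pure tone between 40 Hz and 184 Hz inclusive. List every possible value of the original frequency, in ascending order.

Frequencies that alias to 16 Hz are k·fs ± 16 Hz for integer k ≥ 0.
k=0: 16 Hz.
k=1: 44 Hz, 76 Hz.
k=2: 104 Hz, 136 Hz.
k=3: 164 Hz, 196 Hz.
k=4: 224 Hz, 256 Hz.
Within [40 Hz, 184 Hz]: 44 Hz, 76 Hz, 104 Hz, 136 Hz, 164 Hz.

44 Hz, 76 Hz, 104 Hz, 136 Hz, 164 Hz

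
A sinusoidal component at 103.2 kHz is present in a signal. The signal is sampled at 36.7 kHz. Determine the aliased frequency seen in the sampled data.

6.9 kHz

103.2 kHz mod fs = 29.8 kHz.
29.8 kHz > fs/2 = 18.35 kHz, folds to fs − 29.8 kHz = 6.9 kHz.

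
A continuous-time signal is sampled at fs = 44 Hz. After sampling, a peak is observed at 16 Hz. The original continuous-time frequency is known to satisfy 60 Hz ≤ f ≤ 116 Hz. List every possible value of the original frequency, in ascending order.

60 Hz, 72 Hz, 104 Hz, 116 Hz

Frequencies that alias to 16 Hz are k·fs ± 16 Hz for integer k ≥ 0.
k=0: 16 Hz.
k=1: 28 Hz, 60 Hz.
k=2: 72 Hz, 104 Hz.
k=3: 116 Hz, 148 Hz.
k=4: 160 Hz, 192 Hz.
Within [60 Hz, 116 Hz]: 60 Hz, 72 Hz, 104 Hz, 116 Hz.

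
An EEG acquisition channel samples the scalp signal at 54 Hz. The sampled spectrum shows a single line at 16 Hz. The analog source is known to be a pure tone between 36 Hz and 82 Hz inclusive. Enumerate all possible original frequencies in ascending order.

38 Hz, 70 Hz

Frequencies that alias to 16 Hz are k·fs ± 16 Hz for integer k ≥ 0.
k=0: 16 Hz.
k=1: 38 Hz, 70 Hz.
k=2: 92 Hz, 124 Hz.
Within [36 Hz, 82 Hz]: 38 Hz, 70 Hz.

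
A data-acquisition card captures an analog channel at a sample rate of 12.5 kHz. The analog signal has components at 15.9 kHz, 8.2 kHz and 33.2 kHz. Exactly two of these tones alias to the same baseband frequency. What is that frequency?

4.3 kHz

fs/2 = 6.25 kHz.
15.9 kHz mod fs = 3.4 kHz.
3.4 kHz ≤ fs/2 = 6.25 kHz, appears at 3.4 kHz.
8.2 kHz > fs/2 = 6.25 kHz, folds to fs − 8.2 kHz = 4.3 kHz.
33.2 kHz mod fs = 8.2 kHz.
8.2 kHz > fs/2 = 6.25 kHz, folds to fs − 8.2 kHz = 4.3 kHz.
8.2 kHz and 33.2 kHz both map to 4.3 kHz.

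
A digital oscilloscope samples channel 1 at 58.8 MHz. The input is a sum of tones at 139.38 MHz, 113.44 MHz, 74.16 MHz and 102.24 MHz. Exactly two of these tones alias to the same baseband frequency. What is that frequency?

15.36 MHz

fs/2 = 29.4 MHz.
139.38 MHz mod fs = 21.78 MHz.
21.78 MHz ≤ fs/2 = 29.4 MHz, appears at 21.78 MHz.
113.44 MHz mod fs = 54.64 MHz.
54.64 MHz > fs/2 = 29.4 MHz, folds to fs − 54.64 MHz = 4.16 MHz.
74.16 MHz mod fs = 15.36 MHz.
15.36 MHz ≤ fs/2 = 29.4 MHz, appears at 15.36 MHz.
102.24 MHz mod fs = 43.44 MHz.
43.44 MHz > fs/2 = 29.4 MHz, folds to fs − 43.44 MHz = 15.36 MHz.
74.16 MHz and 102.24 MHz both map to 15.36 MHz.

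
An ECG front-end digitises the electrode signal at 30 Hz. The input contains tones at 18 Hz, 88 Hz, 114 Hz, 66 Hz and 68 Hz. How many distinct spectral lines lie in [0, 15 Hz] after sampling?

4

fs/2 = 15 Hz.
18 Hz > fs/2 = 15 Hz, folds to fs − 18 Hz = 12 Hz.
88 Hz mod fs = 28 Hz.
28 Hz > fs/2 = 15 Hz, folds to fs − 28 Hz = 2 Hz.
114 Hz mod fs = 24 Hz.
24 Hz > fs/2 = 15 Hz, folds to fs − 24 Hz = 6 Hz.
66 Hz mod fs = 6 Hz.
6 Hz ≤ fs/2 = 15 Hz, appears at 6 Hz.
68 Hz mod fs = 8 Hz.
8 Hz ≤ fs/2 = 15 Hz, appears at 8 Hz.
Distinct values: {2 Hz, 6 Hz, 8 Hz, 12 Hz} → 4.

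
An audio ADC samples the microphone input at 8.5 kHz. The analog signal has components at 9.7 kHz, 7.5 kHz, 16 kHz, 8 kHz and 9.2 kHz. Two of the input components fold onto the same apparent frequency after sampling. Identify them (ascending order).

7.5 kHz, 16 kHz

fs/2 = 4.25 kHz.
9.7 kHz mod fs = 1.2 kHz.
1.2 kHz ≤ fs/2 = 4.25 kHz, appears at 1.2 kHz.
7.5 kHz > fs/2 = 4.25 kHz, folds to fs − 7.5 kHz = 1 kHz.
16 kHz mod fs = 7.5 kHz.
7.5 kHz > fs/2 = 4.25 kHz, folds to fs − 7.5 kHz = 1 kHz.
8 kHz > fs/2 = 4.25 kHz, folds to fs − 8 kHz = 0.5 kHz.
9.2 kHz mod fs = 0.7 kHz.
0.7 kHz ≤ fs/2 = 4.25 kHz, appears at 0.7 kHz.
7.5 kHz and 16 kHz both map to 1 kHz.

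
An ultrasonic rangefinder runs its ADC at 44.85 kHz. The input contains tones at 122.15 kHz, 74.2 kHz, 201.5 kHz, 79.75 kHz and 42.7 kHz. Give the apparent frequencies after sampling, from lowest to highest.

2.15 kHz, 9.95 kHz, 12.4 kHz, 15.5 kHz, 22.1 kHz

fs/2 = 22.425 kHz.
122.15 kHz mod fs = 32.45 kHz.
32.45 kHz > fs/2 = 22.425 kHz, folds to fs − 32.45 kHz = 12.4 kHz.
74.2 kHz mod fs = 29.35 kHz.
29.35 kHz > fs/2 = 22.425 kHz, folds to fs − 29.35 kHz = 15.5 kHz.
201.5 kHz mod fs = 22.1 kHz.
22.1 kHz ≤ fs/2 = 22.425 kHz, appears at 22.1 kHz.
79.75 kHz mod fs = 34.9 kHz.
34.9 kHz > fs/2 = 22.425 kHz, folds to fs − 34.9 kHz = 9.95 kHz.
42.7 kHz > fs/2 = 22.425 kHz, folds to fs − 42.7 kHz = 2.15 kHz.
Distinct values: {2.15 kHz, 9.95 kHz, 12.4 kHz, 15.5 kHz, 22.1 kHz}.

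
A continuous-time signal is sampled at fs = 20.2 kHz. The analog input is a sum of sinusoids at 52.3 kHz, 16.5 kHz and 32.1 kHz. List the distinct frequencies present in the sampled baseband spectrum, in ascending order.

3.7 kHz, 8.3 kHz

fs/2 = 10.1 kHz.
52.3 kHz mod fs = 11.9 kHz.
11.9 kHz > fs/2 = 10.1 kHz, folds to fs − 11.9 kHz = 8.3 kHz.
16.5 kHz > fs/2 = 10.1 kHz, folds to fs − 16.5 kHz = 3.7 kHz.
32.1 kHz mod fs = 11.9 kHz.
11.9 kHz > fs/2 = 10.1 kHz, folds to fs − 11.9 kHz = 8.3 kHz.
Distinct values: {3.7 kHz, 8.3 kHz}.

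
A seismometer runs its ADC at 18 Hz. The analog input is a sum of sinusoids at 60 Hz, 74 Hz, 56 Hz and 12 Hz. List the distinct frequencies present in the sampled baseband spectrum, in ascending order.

2 Hz, 6 Hz

fs/2 = 9 Hz.
60 Hz mod fs = 6 Hz.
6 Hz ≤ fs/2 = 9 Hz, appears at 6 Hz.
74 Hz mod fs = 2 Hz.
2 Hz ≤ fs/2 = 9 Hz, appears at 2 Hz.
56 Hz mod fs = 2 Hz.
2 Hz ≤ fs/2 = 9 Hz, appears at 2 Hz.
12 Hz > fs/2 = 9 Hz, folds to fs − 12 Hz = 6 Hz.
Distinct values: {2 Hz, 6 Hz}.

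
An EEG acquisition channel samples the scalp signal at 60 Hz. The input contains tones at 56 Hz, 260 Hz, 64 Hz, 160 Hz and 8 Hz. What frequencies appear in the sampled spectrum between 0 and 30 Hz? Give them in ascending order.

4 Hz, 8 Hz, 20 Hz

fs/2 = 30 Hz.
56 Hz > fs/2 = 30 Hz, folds to fs − 56 Hz = 4 Hz.
260 Hz mod fs = 20 Hz.
20 Hz ≤ fs/2 = 30 Hz, appears at 20 Hz.
64 Hz mod fs = 4 Hz.
4 Hz ≤ fs/2 = 30 Hz, appears at 4 Hz.
160 Hz mod fs = 40 Hz.
40 Hz > fs/2 = 30 Hz, folds to fs − 40 Hz = 20 Hz.
8 Hz ≤ fs/2 = 30 Hz, passes unchanged.
Distinct values: {4 Hz, 8 Hz, 20 Hz}.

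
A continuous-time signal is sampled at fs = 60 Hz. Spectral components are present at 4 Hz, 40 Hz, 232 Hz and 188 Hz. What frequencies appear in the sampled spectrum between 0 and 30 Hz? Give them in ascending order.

4 Hz, 8 Hz, 20 Hz

fs/2 = 30 Hz.
4 Hz ≤ fs/2 = 30 Hz, passes unchanged.
40 Hz > fs/2 = 30 Hz, folds to fs − 40 Hz = 20 Hz.
232 Hz mod fs = 52 Hz.
52 Hz > fs/2 = 30 Hz, folds to fs − 52 Hz = 8 Hz.
188 Hz mod fs = 8 Hz.
8 Hz ≤ fs/2 = 30 Hz, appears at 8 Hz.
Distinct values: {4 Hz, 8 Hz, 20 Hz}.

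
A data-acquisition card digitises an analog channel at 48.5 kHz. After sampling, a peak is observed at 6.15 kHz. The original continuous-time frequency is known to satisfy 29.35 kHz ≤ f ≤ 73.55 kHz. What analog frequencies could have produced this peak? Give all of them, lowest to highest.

Frequencies that alias to 6.15 kHz are k·fs ± 6.15 kHz for integer k ≥ 0.
k=0: 6.15 kHz.
k=1: 42.35 kHz, 54.65 kHz.
k=2: 90.85 kHz, 103.15 kHz.
Within [29.35 kHz, 73.55 kHz]: 42.35 kHz, 54.65 kHz.

42.35 kHz, 54.65 kHz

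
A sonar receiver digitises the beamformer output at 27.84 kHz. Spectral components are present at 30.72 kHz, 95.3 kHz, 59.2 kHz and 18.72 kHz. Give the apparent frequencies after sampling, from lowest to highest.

2.88 kHz, 3.52 kHz, 9.12 kHz, 11.78 kHz

fs/2 = 13.92 kHz.
30.72 kHz mod fs = 2.88 kHz.
2.88 kHz ≤ fs/2 = 13.92 kHz, appears at 2.88 kHz.
95.3 kHz mod fs = 11.78 kHz.
11.78 kHz ≤ fs/2 = 13.92 kHz, appears at 11.78 kHz.
59.2 kHz mod fs = 3.52 kHz.
3.52 kHz ≤ fs/2 = 13.92 kHz, appears at 3.52 kHz.
18.72 kHz > fs/2 = 13.92 kHz, folds to fs − 18.72 kHz = 9.12 kHz.
Distinct values: {2.88 kHz, 3.52 kHz, 9.12 kHz, 11.78 kHz}.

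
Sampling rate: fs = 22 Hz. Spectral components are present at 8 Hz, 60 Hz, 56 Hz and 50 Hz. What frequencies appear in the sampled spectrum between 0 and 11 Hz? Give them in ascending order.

6 Hz, 8 Hz, 10 Hz

fs/2 = 11 Hz.
8 Hz ≤ fs/2 = 11 Hz, passes unchanged.
60 Hz mod fs = 16 Hz.
16 Hz > fs/2 = 11 Hz, folds to fs − 16 Hz = 6 Hz.
56 Hz mod fs = 12 Hz.
12 Hz > fs/2 = 11 Hz, folds to fs − 12 Hz = 10 Hz.
50 Hz mod fs = 6 Hz.
6 Hz ≤ fs/2 = 11 Hz, appears at 6 Hz.
Distinct values: {6 Hz, 8 Hz, 10 Hz}.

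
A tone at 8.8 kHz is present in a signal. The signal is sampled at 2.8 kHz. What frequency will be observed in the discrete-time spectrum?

8.8 kHz mod fs = 0.4 kHz.
0.4 kHz ≤ fs/2 = 1.4 kHz, appears at 0.4 kHz.

0.4 kHz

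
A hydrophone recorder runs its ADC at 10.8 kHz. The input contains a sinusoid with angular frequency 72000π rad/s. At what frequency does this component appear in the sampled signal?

3.6 kHz

ω = 72000π rad/s → f = ω/(2π) = 36000 Hz = 36 kHz.
36 kHz mod fs = 3.6 kHz.
3.6 kHz ≤ fs/2 = 5.4 kHz, appears at 3.6 kHz.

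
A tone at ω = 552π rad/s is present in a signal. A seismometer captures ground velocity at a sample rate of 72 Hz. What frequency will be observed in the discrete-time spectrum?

12 Hz

ω = 552π rad/s → f = ω/(2π) = 276 Hz.
276 Hz mod fs = 60 Hz.
60 Hz > fs/2 = 36 Hz, folds to fs − 60 Hz = 12 Hz.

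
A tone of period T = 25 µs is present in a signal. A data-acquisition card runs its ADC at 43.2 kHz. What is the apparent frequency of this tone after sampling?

3.2 kHz

T = 25 µs → f = 1/T = 40 kHz.
40 kHz > fs/2 = 21.6 kHz, folds to fs − 40 kHz = 3.2 kHz.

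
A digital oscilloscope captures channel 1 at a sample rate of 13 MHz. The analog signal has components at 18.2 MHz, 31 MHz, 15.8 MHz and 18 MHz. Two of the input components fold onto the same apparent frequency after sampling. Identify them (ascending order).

fs/2 = 6.5 MHz.
18.2 MHz mod fs = 5.2 MHz.
5.2 MHz ≤ fs/2 = 6.5 MHz, appears at 5.2 MHz.
31 MHz mod fs = 5 MHz.
5 MHz ≤ fs/2 = 6.5 MHz, appears at 5 MHz.
15.8 MHz mod fs = 2.8 MHz.
2.8 MHz ≤ fs/2 = 6.5 MHz, appears at 2.8 MHz.
18 MHz mod fs = 5 MHz.
5 MHz ≤ fs/2 = 6.5 MHz, appears at 5 MHz.
18 MHz and 31 MHz both map to 5 MHz.

18 MHz, 31 MHz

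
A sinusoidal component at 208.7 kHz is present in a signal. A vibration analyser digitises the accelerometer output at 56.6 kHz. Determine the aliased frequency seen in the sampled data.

208.7 kHz mod fs = 38.9 kHz.
38.9 kHz > fs/2 = 28.3 kHz, folds to fs − 38.9 kHz = 17.7 kHz.

17.7 kHz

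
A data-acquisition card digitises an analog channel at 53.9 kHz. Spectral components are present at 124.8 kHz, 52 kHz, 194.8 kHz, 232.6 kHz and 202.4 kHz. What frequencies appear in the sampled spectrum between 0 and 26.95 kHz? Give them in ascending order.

1.9 kHz, 13.2 kHz, 17 kHz, 20.8 kHz

fs/2 = 26.95 kHz.
124.8 kHz mod fs = 17 kHz.
17 kHz ≤ fs/2 = 26.95 kHz, appears at 17 kHz.
52 kHz > fs/2 = 26.95 kHz, folds to fs − 52 kHz = 1.9 kHz.
194.8 kHz mod fs = 33.1 kHz.
33.1 kHz > fs/2 = 26.95 kHz, folds to fs − 33.1 kHz = 20.8 kHz.
232.6 kHz mod fs = 17 kHz.
17 kHz ≤ fs/2 = 26.95 kHz, appears at 17 kHz.
202.4 kHz mod fs = 40.7 kHz.
40.7 kHz > fs/2 = 26.95 kHz, folds to fs − 40.7 kHz = 13.2 kHz.
Distinct values: {1.9 kHz, 13.2 kHz, 17 kHz, 20.8 kHz}.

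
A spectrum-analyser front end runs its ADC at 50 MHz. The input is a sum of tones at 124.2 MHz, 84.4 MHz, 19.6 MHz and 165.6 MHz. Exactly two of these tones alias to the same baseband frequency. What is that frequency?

15.6 MHz

fs/2 = 25 MHz.
124.2 MHz mod fs = 24.2 MHz.
24.2 MHz ≤ fs/2 = 25 MHz, appears at 24.2 MHz.
84.4 MHz mod fs = 34.4 MHz.
34.4 MHz > fs/2 = 25 MHz, folds to fs − 34.4 MHz = 15.6 MHz.
19.6 MHz ≤ fs/2 = 25 MHz, passes unchanged.
165.6 MHz mod fs = 15.6 MHz.
15.6 MHz ≤ fs/2 = 25 MHz, appears at 15.6 MHz.
84.4 MHz and 165.6 MHz both map to 15.6 MHz.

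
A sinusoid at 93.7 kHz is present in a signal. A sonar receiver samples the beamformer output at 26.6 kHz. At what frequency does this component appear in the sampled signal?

12.7 kHz

93.7 kHz mod fs = 13.9 kHz.
13.9 kHz > fs/2 = 13.3 kHz, folds to fs − 13.9 kHz = 12.7 kHz.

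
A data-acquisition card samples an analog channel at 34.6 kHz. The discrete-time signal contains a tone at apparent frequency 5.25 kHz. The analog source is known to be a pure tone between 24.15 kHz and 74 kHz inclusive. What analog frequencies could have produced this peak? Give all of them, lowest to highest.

29.35 kHz, 39.85 kHz, 63.95 kHz

Frequencies that alias to 5.25 kHz are k·fs ± 5.25 kHz for integer k ≥ 0.
k=0: 5.25 kHz.
k=1: 29.35 kHz, 39.85 kHz.
k=2: 63.95 kHz, 74.45 kHz.
k=3: 98.55 kHz, 109.05 kHz.
Within [24.15 kHz, 74 kHz]: 29.35 kHz, 39.85 kHz, 63.95 kHz.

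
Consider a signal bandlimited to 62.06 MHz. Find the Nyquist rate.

124.12 MHz

Nyquist rate = 2 × 62.06 MHz = 124.12 MHz.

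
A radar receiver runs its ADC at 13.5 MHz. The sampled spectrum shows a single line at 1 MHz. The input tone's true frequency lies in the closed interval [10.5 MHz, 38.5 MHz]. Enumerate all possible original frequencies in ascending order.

Frequencies that alias to 1 MHz are k·fs ± 1 MHz for integer k ≥ 0.
k=0: 1 MHz.
k=1: 12.5 MHz, 14.5 MHz.
k=2: 26 MHz, 28 MHz.
k=3: 39.5 MHz, 41.5 MHz.
Within [10.5 MHz, 38.5 MHz]: 12.5 MHz, 14.5 MHz, 26 MHz, 28 MHz.

12.5 MHz, 14.5 MHz, 26 MHz, 28 MHz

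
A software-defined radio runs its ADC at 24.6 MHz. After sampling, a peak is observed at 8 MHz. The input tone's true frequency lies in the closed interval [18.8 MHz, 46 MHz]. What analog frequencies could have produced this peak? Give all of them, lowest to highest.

Frequencies that alias to 8 MHz are k·fs ± 8 MHz for integer k ≥ 0.
k=0: 8 MHz.
k=1: 16.6 MHz, 32.6 MHz.
k=2: 41.2 MHz, 57.2 MHz.
k=3: 65.8 MHz, 81.8 MHz.
Within [18.8 MHz, 46 MHz]: 32.6 MHz, 41.2 MHz.

32.6 MHz, 41.2 MHz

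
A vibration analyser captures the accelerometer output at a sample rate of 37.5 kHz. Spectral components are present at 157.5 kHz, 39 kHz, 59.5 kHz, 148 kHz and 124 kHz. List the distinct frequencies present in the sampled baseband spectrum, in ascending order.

1.5 kHz, 2 kHz, 7.5 kHz, 11.5 kHz, 15.5 kHz

fs/2 = 18.75 kHz.
157.5 kHz mod fs = 7.5 kHz.
7.5 kHz ≤ fs/2 = 18.75 kHz, appears at 7.5 kHz.
39 kHz mod fs = 1.5 kHz.
1.5 kHz ≤ fs/2 = 18.75 kHz, appears at 1.5 kHz.
59.5 kHz mod fs = 22 kHz.
22 kHz > fs/2 = 18.75 kHz, folds to fs − 22 kHz = 15.5 kHz.
148 kHz mod fs = 35.5 kHz.
35.5 kHz > fs/2 = 18.75 kHz, folds to fs − 35.5 kHz = 2 kHz.
124 kHz mod fs = 11.5 kHz.
11.5 kHz ≤ fs/2 = 18.75 kHz, appears at 11.5 kHz.
Distinct values: {1.5 kHz, 2 kHz, 7.5 kHz, 11.5 kHz, 15.5 kHz}.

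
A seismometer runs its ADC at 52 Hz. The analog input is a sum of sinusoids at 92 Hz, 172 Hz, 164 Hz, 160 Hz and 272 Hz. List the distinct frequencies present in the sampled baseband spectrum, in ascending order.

4 Hz, 8 Hz, 12 Hz, 16 Hz

fs/2 = 26 Hz.
92 Hz mod fs = 40 Hz.
40 Hz > fs/2 = 26 Hz, folds to fs − 40 Hz = 12 Hz.
172 Hz mod fs = 16 Hz.
16 Hz ≤ fs/2 = 26 Hz, appears at 16 Hz.
164 Hz mod fs = 8 Hz.
8 Hz ≤ fs/2 = 26 Hz, appears at 8 Hz.
160 Hz mod fs = 4 Hz.
4 Hz ≤ fs/2 = 26 Hz, appears at 4 Hz.
272 Hz mod fs = 12 Hz.
12 Hz ≤ fs/2 = 26 Hz, appears at 12 Hz.
Distinct values: {4 Hz, 8 Hz, 12 Hz, 16 Hz}.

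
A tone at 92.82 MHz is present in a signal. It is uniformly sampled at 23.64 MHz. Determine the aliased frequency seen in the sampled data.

92.82 MHz mod fs = 21.9 MHz.
21.9 MHz > fs/2 = 11.82 MHz, folds to fs − 21.9 MHz = 1.74 MHz.

1.74 MHz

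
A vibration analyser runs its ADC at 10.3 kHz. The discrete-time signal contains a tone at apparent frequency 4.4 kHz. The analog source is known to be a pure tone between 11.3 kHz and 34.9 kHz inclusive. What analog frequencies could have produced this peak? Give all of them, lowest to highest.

Frequencies that alias to 4.4 kHz are k·fs ± 4.4 kHz for integer k ≥ 0.
k=0: 4.4 kHz.
k=1: 5.9 kHz, 14.7 kHz.
k=2: 16.2 kHz, 25 kHz.
k=3: 26.5 kHz, 35.3 kHz.
k=4: 36.8 kHz, 45.6 kHz.
Within [11.3 kHz, 34.9 kHz]: 14.7 kHz, 16.2 kHz, 25 kHz, 26.5 kHz.

14.7 kHz, 16.2 kHz, 25 kHz, 26.5 kHz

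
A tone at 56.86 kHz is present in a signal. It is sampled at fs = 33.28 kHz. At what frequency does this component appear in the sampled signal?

56.86 kHz mod fs = 23.58 kHz.
23.58 kHz > fs/2 = 16.64 kHz, folds to fs − 23.58 kHz = 9.7 kHz.

9.7 kHz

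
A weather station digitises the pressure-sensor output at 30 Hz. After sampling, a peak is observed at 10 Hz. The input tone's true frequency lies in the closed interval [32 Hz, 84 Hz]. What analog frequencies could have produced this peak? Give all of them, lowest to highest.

40 Hz, 50 Hz, 70 Hz, 80 Hz

Frequencies that alias to 10 Hz are k·fs ± 10 Hz for integer k ≥ 0.
k=0: 10 Hz.
k=1: 20 Hz, 40 Hz.
k=2: 50 Hz, 70 Hz.
k=3: 80 Hz, 100 Hz.
k=4: 110 Hz, 130 Hz.
Within [32 Hz, 84 Hz]: 40 Hz, 50 Hz, 70 Hz, 80 Hz.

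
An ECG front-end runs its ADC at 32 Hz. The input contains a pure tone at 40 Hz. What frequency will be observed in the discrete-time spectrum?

8 Hz

40 Hz mod fs = 8 Hz.
8 Hz ≤ fs/2 = 16 Hz, appears at 8 Hz.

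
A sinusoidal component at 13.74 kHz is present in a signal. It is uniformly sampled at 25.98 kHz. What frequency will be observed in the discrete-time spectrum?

13.74 kHz > fs/2 = 12.99 kHz, folds to fs − 13.74 kHz = 12.24 kHz.

12.24 kHz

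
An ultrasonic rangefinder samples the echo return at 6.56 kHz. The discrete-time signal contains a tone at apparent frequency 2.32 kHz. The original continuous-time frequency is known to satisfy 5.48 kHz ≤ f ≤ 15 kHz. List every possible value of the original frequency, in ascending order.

8.88 kHz, 10.8 kHz

Frequencies that alias to 2.32 kHz are k·fs ± 2.32 kHz for integer k ≥ 0.
k=0: 2.32 kHz.
k=1: 4.24 kHz, 8.88 kHz.
k=2: 10.8 kHz, 15.44 kHz.
k=3: 17.36 kHz, 22 kHz.
Within [5.48 kHz, 15 kHz]: 8.88 kHz, 10.8 kHz.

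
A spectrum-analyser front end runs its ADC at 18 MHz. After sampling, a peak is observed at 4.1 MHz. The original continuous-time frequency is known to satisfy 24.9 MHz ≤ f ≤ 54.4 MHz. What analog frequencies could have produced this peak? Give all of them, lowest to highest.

31.9 MHz, 40.1 MHz, 49.9 MHz

Frequencies that alias to 4.1 MHz are k·fs ± 4.1 MHz for integer k ≥ 0.
k=0: 4.1 MHz.
k=1: 13.9 MHz, 22.1 MHz.
k=2: 31.9 MHz, 40.1 MHz.
k=3: 49.9 MHz, 58.1 MHz.
k=4: 67.9 MHz, 76.1 MHz.
Within [24.9 MHz, 54.4 MHz]: 31.9 MHz, 40.1 MHz, 49.9 MHz.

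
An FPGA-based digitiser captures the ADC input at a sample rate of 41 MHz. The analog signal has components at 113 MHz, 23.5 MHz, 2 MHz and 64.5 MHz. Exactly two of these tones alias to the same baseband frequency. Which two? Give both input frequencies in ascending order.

23.5 MHz, 64.5 MHz

fs/2 = 20.5 MHz.
113 MHz mod fs = 31 MHz.
31 MHz > fs/2 = 20.5 MHz, folds to fs − 31 MHz = 10 MHz.
23.5 MHz > fs/2 = 20.5 MHz, folds to fs − 23.5 MHz = 17.5 MHz.
2 MHz ≤ fs/2 = 20.5 MHz, passes unchanged.
64.5 MHz mod fs = 23.5 MHz.
23.5 MHz > fs/2 = 20.5 MHz, folds to fs − 23.5 MHz = 17.5 MHz.
23.5 MHz and 64.5 MHz both map to 17.5 MHz.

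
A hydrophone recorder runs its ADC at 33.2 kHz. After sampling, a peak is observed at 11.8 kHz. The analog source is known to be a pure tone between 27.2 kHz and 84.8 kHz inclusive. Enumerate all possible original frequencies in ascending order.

45 kHz, 54.6 kHz, 78.2 kHz

Frequencies that alias to 11.8 kHz are k·fs ± 11.8 kHz for integer k ≥ 0.
k=0: 11.8 kHz.
k=1: 21.4 kHz, 45 kHz.
k=2: 54.6 kHz, 78.2 kHz.
k=3: 87.8 kHz, 111.4 kHz.
Within [27.2 kHz, 84.8 kHz]: 45 kHz, 54.6 kHz, 78.2 kHz.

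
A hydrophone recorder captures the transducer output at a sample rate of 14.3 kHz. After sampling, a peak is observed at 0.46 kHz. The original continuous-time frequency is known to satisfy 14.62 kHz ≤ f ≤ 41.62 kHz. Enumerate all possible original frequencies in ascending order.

Frequencies that alias to 0.46 kHz are k·fs ± 0.46 kHz for integer k ≥ 0.
k=0: 0.46 kHz.
k=1: 13.84 kHz, 14.76 kHz.
k=2: 28.14 kHz, 29.06 kHz.
k=3: 42.44 kHz, 43.36 kHz.
Within [14.62 kHz, 41.62 kHz]: 14.76 kHz, 28.14 kHz, 29.06 kHz.

14.76 kHz, 28.14 kHz, 29.06 kHz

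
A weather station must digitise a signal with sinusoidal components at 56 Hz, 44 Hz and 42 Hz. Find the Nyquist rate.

Highest-frequency component: 56 Hz.
Nyquist rate = 2 × 56 Hz = 112 Hz.

112 Hz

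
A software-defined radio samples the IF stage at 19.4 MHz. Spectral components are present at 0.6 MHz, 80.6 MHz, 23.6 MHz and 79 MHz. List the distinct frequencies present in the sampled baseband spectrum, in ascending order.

0.6 MHz, 1.4 MHz, 3 MHz, 4.2 MHz

fs/2 = 9.7 MHz.
0.6 MHz ≤ fs/2 = 9.7 MHz, passes unchanged.
80.6 MHz mod fs = 3 MHz.
3 MHz ≤ fs/2 = 9.7 MHz, appears at 3 MHz.
23.6 MHz mod fs = 4.2 MHz.
4.2 MHz ≤ fs/2 = 9.7 MHz, appears at 4.2 MHz.
79 MHz mod fs = 1.4 MHz.
1.4 MHz ≤ fs/2 = 9.7 MHz, appears at 1.4 MHz.
Distinct values: {0.6 MHz, 1.4 MHz, 3 MHz, 4.2 MHz}.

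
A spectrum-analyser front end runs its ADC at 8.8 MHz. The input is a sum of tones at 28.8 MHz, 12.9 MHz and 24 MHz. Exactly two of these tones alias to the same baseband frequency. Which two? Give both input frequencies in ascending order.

24 MHz, 28.8 MHz

fs/2 = 4.4 MHz.
28.8 MHz mod fs = 2.4 MHz.
2.4 MHz ≤ fs/2 = 4.4 MHz, appears at 2.4 MHz.
12.9 MHz mod fs = 4.1 MHz.
4.1 MHz ≤ fs/2 = 4.4 MHz, appears at 4.1 MHz.
24 MHz mod fs = 6.4 MHz.
6.4 MHz > fs/2 = 4.4 MHz, folds to fs − 6.4 MHz = 2.4 MHz.
24 MHz and 28.8 MHz both map to 2.4 MHz.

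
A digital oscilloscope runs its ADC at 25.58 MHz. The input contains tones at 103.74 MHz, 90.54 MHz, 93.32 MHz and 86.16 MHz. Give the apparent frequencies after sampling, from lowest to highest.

fs/2 = 12.79 MHz.
103.74 MHz mod fs = 1.42 MHz.
1.42 MHz ≤ fs/2 = 12.79 MHz, appears at 1.42 MHz.
90.54 MHz mod fs = 13.8 MHz.
13.8 MHz > fs/2 = 12.79 MHz, folds to fs − 13.8 MHz = 11.78 MHz.
93.32 MHz mod fs = 16.58 MHz.
16.58 MHz > fs/2 = 12.79 MHz, folds to fs − 16.58 MHz = 9 MHz.
86.16 MHz mod fs = 9.42 MHz.
9.42 MHz ≤ fs/2 = 12.79 MHz, appears at 9.42 MHz.
Distinct values: {1.42 MHz, 9 MHz, 9.42 MHz, 11.78 MHz}.

1.42 MHz, 9 MHz, 9.42 MHz, 11.78 MHz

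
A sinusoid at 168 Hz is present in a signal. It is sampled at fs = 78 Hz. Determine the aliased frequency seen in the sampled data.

12 Hz

168 Hz mod fs = 12 Hz.
12 Hz ≤ fs/2 = 39 Hz, appears at 12 Hz.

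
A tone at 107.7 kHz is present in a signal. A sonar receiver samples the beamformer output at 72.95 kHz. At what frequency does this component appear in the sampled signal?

34.75 kHz

107.7 kHz mod fs = 34.75 kHz.
34.75 kHz ≤ fs/2 = 36.475 kHz, appears at 34.75 kHz.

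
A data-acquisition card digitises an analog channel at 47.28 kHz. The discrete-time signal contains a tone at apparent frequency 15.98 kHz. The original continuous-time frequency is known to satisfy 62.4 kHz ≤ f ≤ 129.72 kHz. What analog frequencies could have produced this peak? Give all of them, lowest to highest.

63.26 kHz, 78.58 kHz, 110.54 kHz, 125.86 kHz

Frequencies that alias to 15.98 kHz are k·fs ± 15.98 kHz for integer k ≥ 0.
k=0: 15.98 kHz.
k=1: 31.3 kHz, 63.26 kHz.
k=2: 78.58 kHz, 110.54 kHz.
k=3: 125.86 kHz, 157.82 kHz.
k=4: 173.14 kHz, 205.1 kHz.
Within [62.4 kHz, 129.72 kHz]: 63.26 kHz, 78.58 kHz, 110.54 kHz, 125.86 kHz.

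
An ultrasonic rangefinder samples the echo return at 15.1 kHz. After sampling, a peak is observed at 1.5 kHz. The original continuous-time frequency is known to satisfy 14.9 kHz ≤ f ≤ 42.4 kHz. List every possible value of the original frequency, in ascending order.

16.6 kHz, 28.7 kHz, 31.7 kHz

Frequencies that alias to 1.5 kHz are k·fs ± 1.5 kHz for integer k ≥ 0.
k=0: 1.5 kHz.
k=1: 13.6 kHz, 16.6 kHz.
k=2: 28.7 kHz, 31.7 kHz.
k=3: 43.8 kHz, 46.8 kHz.
Within [14.9 kHz, 42.4 kHz]: 16.6 kHz, 28.7 kHz, 31.7 kHz.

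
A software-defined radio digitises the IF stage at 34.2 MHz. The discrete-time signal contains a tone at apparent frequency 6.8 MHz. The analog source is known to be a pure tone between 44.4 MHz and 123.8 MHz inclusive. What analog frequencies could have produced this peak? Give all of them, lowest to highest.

Frequencies that alias to 6.8 MHz are k·fs ± 6.8 MHz for integer k ≥ 0.
k=0: 6.8 MHz.
k=1: 27.4 MHz, 41 MHz.
k=2: 61.6 MHz, 75.2 MHz.
k=3: 95.8 MHz, 109.4 MHz.
k=4: 130 MHz, 143.6 MHz.
Within [44.4 MHz, 123.8 MHz]: 61.6 MHz, 75.2 MHz, 95.8 MHz, 109.4 MHz.

61.6 MHz, 75.2 MHz, 95.8 MHz, 109.4 MHz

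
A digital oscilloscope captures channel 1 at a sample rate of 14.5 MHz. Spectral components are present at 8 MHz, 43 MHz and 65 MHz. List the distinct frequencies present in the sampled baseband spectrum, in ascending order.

fs/2 = 7.25 MHz.
8 MHz > fs/2 = 7.25 MHz, folds to fs − 8 MHz = 6.5 MHz.
43 MHz mod fs = 14 MHz.
14 MHz > fs/2 = 7.25 MHz, folds to fs − 14 MHz = 0.5 MHz.
65 MHz mod fs = 7 MHz.
7 MHz ≤ fs/2 = 7.25 MHz, appears at 7 MHz.
Distinct values: {0.5 MHz, 6.5 MHz, 7 MHz}.

0.5 MHz, 6.5 MHz, 7 MHz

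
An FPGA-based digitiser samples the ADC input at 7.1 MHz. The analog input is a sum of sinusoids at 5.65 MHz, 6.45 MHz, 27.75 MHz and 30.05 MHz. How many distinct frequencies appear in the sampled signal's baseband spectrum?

3

fs/2 = 3.55 MHz.
5.65 MHz > fs/2 = 3.55 MHz, folds to fs − 5.65 MHz = 1.45 MHz.
6.45 MHz > fs/2 = 3.55 MHz, folds to fs − 6.45 MHz = 0.65 MHz.
27.75 MHz mod fs = 6.45 MHz.
6.45 MHz > fs/2 = 3.55 MHz, folds to fs − 6.45 MHz = 0.65 MHz.
30.05 MHz mod fs = 1.65 MHz.
1.65 MHz ≤ fs/2 = 3.55 MHz, appears at 1.65 MHz.
Distinct values: {0.65 MHz, 1.45 MHz, 1.65 MHz} → 3.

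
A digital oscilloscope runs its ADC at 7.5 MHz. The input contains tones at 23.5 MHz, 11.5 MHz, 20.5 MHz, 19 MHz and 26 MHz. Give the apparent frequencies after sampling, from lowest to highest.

fs/2 = 3.75 MHz.
23.5 MHz mod fs = 1 MHz.
1 MHz ≤ fs/2 = 3.75 MHz, appears at 1 MHz.
11.5 MHz mod fs = 4 MHz.
4 MHz > fs/2 = 3.75 MHz, folds to fs − 4 MHz = 3.5 MHz.
20.5 MHz mod fs = 5.5 MHz.
5.5 MHz > fs/2 = 3.75 MHz, folds to fs − 5.5 MHz = 2 MHz.
19 MHz mod fs = 4 MHz.
4 MHz > fs/2 = 3.75 MHz, folds to fs − 4 MHz = 3.5 MHz.
26 MHz mod fs = 3.5 MHz.
3.5 MHz ≤ fs/2 = 3.75 MHz, appears at 3.5 MHz.
Distinct values: {1 MHz, 2 MHz, 3.5 MHz}.

1 MHz, 2 MHz, 3.5 MHz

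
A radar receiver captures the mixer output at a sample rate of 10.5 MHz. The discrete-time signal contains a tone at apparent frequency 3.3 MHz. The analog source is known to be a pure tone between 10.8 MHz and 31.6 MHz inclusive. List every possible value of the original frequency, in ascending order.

Frequencies that alias to 3.3 MHz are k·fs ± 3.3 MHz for integer k ≥ 0.
k=0: 3.3 MHz.
k=1: 7.2 MHz, 13.8 MHz.
k=2: 17.7 MHz, 24.3 MHz.
k=3: 28.2 MHz, 34.8 MHz.
k=4: 38.7 MHz, 45.3 MHz.
Within [10.8 MHz, 31.6 MHz]: 13.8 MHz, 17.7 MHz, 24.3 MHz, 28.2 MHz.

13.8 MHz, 17.7 MHz, 24.3 MHz, 28.2 MHz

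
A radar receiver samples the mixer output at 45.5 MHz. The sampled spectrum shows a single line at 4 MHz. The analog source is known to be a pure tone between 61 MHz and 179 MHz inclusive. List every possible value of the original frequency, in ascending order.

Frequencies that alias to 4 MHz are k·fs ± 4 MHz for integer k ≥ 0.
k=0: 4 MHz.
k=1: 41.5 MHz, 49.5 MHz.
k=2: 87 MHz, 95 MHz.
k=3: 132.5 MHz, 140.5 MHz.
k=4: 178 MHz, 186 MHz.
k=5: 223.5 MHz, 231.5 MHz.
Within [61 MHz, 179 MHz]: 87 MHz, 95 MHz, 132.5 MHz, 140.5 MHz, 178 MHz.

87 MHz, 95 MHz, 132.5 MHz, 140.5 MHz, 178 MHz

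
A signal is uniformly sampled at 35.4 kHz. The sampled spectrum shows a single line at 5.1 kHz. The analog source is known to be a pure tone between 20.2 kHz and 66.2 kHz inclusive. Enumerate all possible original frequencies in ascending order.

Frequencies that alias to 5.1 kHz are k·fs ± 5.1 kHz for integer k ≥ 0.
k=0: 5.1 kHz.
k=1: 30.3 kHz, 40.5 kHz.
k=2: 65.7 kHz, 75.9 kHz.
k=3: 101.1 kHz, 111.3 kHz.
Within [20.2 kHz, 66.2 kHz]: 30.3 kHz, 40.5 kHz, 65.7 kHz.

30.3 kHz, 40.5 kHz, 65.7 kHz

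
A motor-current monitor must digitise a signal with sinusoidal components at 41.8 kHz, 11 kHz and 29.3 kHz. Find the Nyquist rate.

Highest-frequency component: 41.8 kHz.
Nyquist rate = 2 × 41.8 kHz = 83.6 kHz.

83.6 kHz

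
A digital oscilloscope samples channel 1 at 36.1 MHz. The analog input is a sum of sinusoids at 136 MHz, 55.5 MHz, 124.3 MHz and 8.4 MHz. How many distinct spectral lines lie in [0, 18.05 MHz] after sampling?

3

fs/2 = 18.05 MHz.
136 MHz mod fs = 27.7 MHz.
27.7 MHz > fs/2 = 18.05 MHz, folds to fs − 27.7 MHz = 8.4 MHz.
55.5 MHz mod fs = 19.4 MHz.
19.4 MHz > fs/2 = 18.05 MHz, folds to fs − 19.4 MHz = 16.7 MHz.
124.3 MHz mod fs = 16 MHz.
16 MHz ≤ fs/2 = 18.05 MHz, appears at 16 MHz.
8.4 MHz ≤ fs/2 = 18.05 MHz, passes unchanged.
Distinct values: {8.4 MHz, 16 MHz, 16.7 MHz} → 3.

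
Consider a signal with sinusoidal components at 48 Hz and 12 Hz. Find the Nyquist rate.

96 Hz

Highest-frequency component: 48 Hz.
Nyquist rate = 2 × 48 Hz = 96 Hz.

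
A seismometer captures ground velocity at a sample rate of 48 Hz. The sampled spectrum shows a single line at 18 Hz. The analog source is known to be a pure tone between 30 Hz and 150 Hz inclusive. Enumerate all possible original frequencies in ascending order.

30 Hz, 66 Hz, 78 Hz, 114 Hz, 126 Hz

Frequencies that alias to 18 Hz are k·fs ± 18 Hz for integer k ≥ 0.
k=0: 18 Hz.
k=1: 30 Hz, 66 Hz.
k=2: 78 Hz, 114 Hz.
k=3: 126 Hz, 162 Hz.
k=4: 174 Hz, 210 Hz.
Within [30 Hz, 150 Hz]: 30 Hz, 66 Hz, 78 Hz, 114 Hz, 126 Hz.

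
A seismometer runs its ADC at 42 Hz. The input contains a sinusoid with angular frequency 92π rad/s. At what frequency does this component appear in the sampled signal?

4 Hz

ω = 92π rad/s → f = ω/(2π) = 46 Hz.
46 Hz mod fs = 4 Hz.
4 Hz ≤ fs/2 = 21 Hz, appears at 4 Hz.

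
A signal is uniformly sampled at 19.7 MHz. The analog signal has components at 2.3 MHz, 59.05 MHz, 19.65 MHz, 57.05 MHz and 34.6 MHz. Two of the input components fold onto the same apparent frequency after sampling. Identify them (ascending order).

fs/2 = 9.85 MHz.
2.3 MHz ≤ fs/2 = 9.85 MHz, passes unchanged.
59.05 MHz mod fs = 19.65 MHz.
19.65 MHz > fs/2 = 9.85 MHz, folds to fs − 19.65 MHz = 0.05 MHz.
19.65 MHz > fs/2 = 9.85 MHz, folds to fs − 19.65 MHz = 0.05 MHz.
57.05 MHz mod fs = 17.65 MHz.
17.65 MHz > fs/2 = 9.85 MHz, folds to fs − 17.65 MHz = 2.05 MHz.
34.6 MHz mod fs = 14.9 MHz.
14.9 MHz > fs/2 = 9.85 MHz, folds to fs − 14.9 MHz = 4.8 MHz.
19.65 MHz and 59.05 MHz both map to 0.05 MHz.

19.65 MHz, 59.05 MHz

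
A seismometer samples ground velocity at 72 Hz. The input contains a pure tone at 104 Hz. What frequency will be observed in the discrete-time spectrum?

104 Hz mod fs = 32 Hz.
32 Hz ≤ fs/2 = 36 Hz, appears at 32 Hz.

32 Hz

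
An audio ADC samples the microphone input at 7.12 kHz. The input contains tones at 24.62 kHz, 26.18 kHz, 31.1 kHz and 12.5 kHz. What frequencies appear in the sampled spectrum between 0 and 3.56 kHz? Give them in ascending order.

fs/2 = 3.56 kHz.
24.62 kHz mod fs = 3.26 kHz.
3.26 kHz ≤ fs/2 = 3.56 kHz, appears at 3.26 kHz.
26.18 kHz mod fs = 4.82 kHz.
4.82 kHz > fs/2 = 3.56 kHz, folds to fs − 4.82 kHz = 2.3 kHz.
31.1 kHz mod fs = 2.62 kHz.
2.62 kHz ≤ fs/2 = 3.56 kHz, appears at 2.62 kHz.
12.5 kHz mod fs = 5.38 kHz.
5.38 kHz > fs/2 = 3.56 kHz, folds to fs − 5.38 kHz = 1.74 kHz.
Distinct values: {1.74 kHz, 2.3 kHz, 2.62 kHz, 3.26 kHz}.

1.74 kHz, 2.3 kHz, 2.62 kHz, 3.26 kHz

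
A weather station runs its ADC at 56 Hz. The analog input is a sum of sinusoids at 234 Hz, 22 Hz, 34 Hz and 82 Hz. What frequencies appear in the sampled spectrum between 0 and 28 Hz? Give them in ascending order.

10 Hz, 22 Hz, 26 Hz

fs/2 = 28 Hz.
234 Hz mod fs = 10 Hz.
10 Hz ≤ fs/2 = 28 Hz, appears at 10 Hz.
22 Hz ≤ fs/2 = 28 Hz, passes unchanged.
34 Hz > fs/2 = 28 Hz, folds to fs − 34 Hz = 22 Hz.
82 Hz mod fs = 26 Hz.
26 Hz ≤ fs/2 = 28 Hz, appears at 26 Hz.
Distinct values: {10 Hz, 22 Hz, 26 Hz}.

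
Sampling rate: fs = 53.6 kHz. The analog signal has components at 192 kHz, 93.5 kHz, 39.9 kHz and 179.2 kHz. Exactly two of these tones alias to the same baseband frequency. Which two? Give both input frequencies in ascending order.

fs/2 = 26.8 kHz.
192 kHz mod fs = 31.2 kHz.
31.2 kHz > fs/2 = 26.8 kHz, folds to fs − 31.2 kHz = 22.4 kHz.
93.5 kHz mod fs = 39.9 kHz.
39.9 kHz > fs/2 = 26.8 kHz, folds to fs − 39.9 kHz = 13.7 kHz.
39.9 kHz > fs/2 = 26.8 kHz, folds to fs − 39.9 kHz = 13.7 kHz.
179.2 kHz mod fs = 18.4 kHz.
18.4 kHz ≤ fs/2 = 26.8 kHz, appears at 18.4 kHz.
39.9 kHz and 93.5 kHz both map to 13.7 kHz.

39.9 kHz, 93.5 kHz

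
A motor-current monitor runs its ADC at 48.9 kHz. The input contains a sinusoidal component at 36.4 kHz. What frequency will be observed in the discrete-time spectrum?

36.4 kHz > fs/2 = 24.45 kHz, folds to fs − 36.4 kHz = 12.5 kHz.

12.5 kHz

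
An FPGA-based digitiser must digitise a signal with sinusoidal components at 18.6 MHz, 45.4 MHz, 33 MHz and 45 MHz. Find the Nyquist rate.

Highest-frequency component: 45.4 MHz.
Nyquist rate = 2 × 45.4 MHz = 90.8 MHz.

90.8 MHz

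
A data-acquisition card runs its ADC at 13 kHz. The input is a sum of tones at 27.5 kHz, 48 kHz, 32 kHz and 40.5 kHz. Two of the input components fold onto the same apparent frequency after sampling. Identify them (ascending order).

fs/2 = 6.5 kHz.
27.5 kHz mod fs = 1.5 kHz.
1.5 kHz ≤ fs/2 = 6.5 kHz, appears at 1.5 kHz.
48 kHz mod fs = 9 kHz.
9 kHz > fs/2 = 6.5 kHz, folds to fs − 9 kHz = 4 kHz.
32 kHz mod fs = 6 kHz.
6 kHz ≤ fs/2 = 6.5 kHz, appears at 6 kHz.
40.5 kHz mod fs = 1.5 kHz.
1.5 kHz ≤ fs/2 = 6.5 kHz, appears at 1.5 kHz.
27.5 kHz and 40.5 kHz both map to 1.5 kHz.

27.5 kHz, 40.5 kHz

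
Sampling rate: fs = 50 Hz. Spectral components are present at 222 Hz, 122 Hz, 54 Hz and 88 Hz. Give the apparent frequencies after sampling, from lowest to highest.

4 Hz, 12 Hz, 22 Hz

fs/2 = 25 Hz.
222 Hz mod fs = 22 Hz.
22 Hz ≤ fs/2 = 25 Hz, appears at 22 Hz.
122 Hz mod fs = 22 Hz.
22 Hz ≤ fs/2 = 25 Hz, appears at 22 Hz.
54 Hz mod fs = 4 Hz.
4 Hz ≤ fs/2 = 25 Hz, appears at 4 Hz.
88 Hz mod fs = 38 Hz.
38 Hz > fs/2 = 25 Hz, folds to fs − 38 Hz = 12 Hz.
Distinct values: {4 Hz, 12 Hz, 22 Hz}.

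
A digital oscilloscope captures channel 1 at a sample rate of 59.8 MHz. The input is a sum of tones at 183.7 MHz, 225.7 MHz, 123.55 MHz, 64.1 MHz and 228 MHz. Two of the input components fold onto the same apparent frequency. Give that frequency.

4.3 MHz

fs/2 = 29.9 MHz.
183.7 MHz mod fs = 4.3 MHz.
4.3 MHz ≤ fs/2 = 29.9 MHz, appears at 4.3 MHz.
225.7 MHz mod fs = 46.3 MHz.
46.3 MHz > fs/2 = 29.9 MHz, folds to fs − 46.3 MHz = 13.5 MHz.
123.55 MHz mod fs = 3.95 MHz.
3.95 MHz ≤ fs/2 = 29.9 MHz, appears at 3.95 MHz.
64.1 MHz mod fs = 4.3 MHz.
4.3 MHz ≤ fs/2 = 29.9 MHz, appears at 4.3 MHz.
228 MHz mod fs = 48.6 MHz.
48.6 MHz > fs/2 = 29.9 MHz, folds to fs − 48.6 MHz = 11.2 MHz.
64.1 MHz and 183.7 MHz both map to 4.3 MHz.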